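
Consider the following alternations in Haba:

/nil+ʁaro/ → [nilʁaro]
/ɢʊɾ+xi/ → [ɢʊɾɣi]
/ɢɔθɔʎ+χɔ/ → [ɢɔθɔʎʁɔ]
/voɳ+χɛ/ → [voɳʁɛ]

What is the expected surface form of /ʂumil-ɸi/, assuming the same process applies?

[ʂumilβi]

The data show progressive voicing assimilation: /x/ → [ɣ] after /ɾ/; /χ/ → [ʁ] after /ʎ/; /χ/ → [ʁ] after /ɳ/. In each pair only voicing changes, matching the preceding consonant, while place and manner stay constant.
Nothing changes in [nilʁaro]: there the adjacent consonants already agree in voicing (/ʁ/ and /l/ are both voiced), so this form is consistent with the same rule.
/ɸ/ is a voiceless bilabial fricative. The preceding trigger /l/ is voiced, so /ɸ/ must become voiced as well.
Changing only its voicing to voiced gives [β] — the voiced bilabial fricative.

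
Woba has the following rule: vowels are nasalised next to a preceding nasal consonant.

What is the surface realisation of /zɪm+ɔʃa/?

The vowel /ɔ/ is adjacent to the preceding nasal /m/, so it acquires [+nasal] and surfaces as [ɔ̃].

[zɪmɔ̃ʃa]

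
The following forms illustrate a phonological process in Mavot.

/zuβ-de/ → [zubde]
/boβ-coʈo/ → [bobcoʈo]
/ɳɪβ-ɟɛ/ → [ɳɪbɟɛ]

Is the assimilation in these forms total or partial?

partial assimilation

Underlying /β/ is realised as [b] next to /d/; /d/ itself does not change.
/β/ is a fricative while /d/ is a stop; the output [b] is a stop, matching the trigger — so the feature that spreads is manner.
Place and voice are unchanged, so the assimilation is partial, not total.
Checking the remaining alternations: /β/ → [b] before /c/ (fricative → stop, matching a stop); /β/ → [b] before /ɟ/ (fricative → stop, matching a stop) — only manner changes, and always toward the following segment.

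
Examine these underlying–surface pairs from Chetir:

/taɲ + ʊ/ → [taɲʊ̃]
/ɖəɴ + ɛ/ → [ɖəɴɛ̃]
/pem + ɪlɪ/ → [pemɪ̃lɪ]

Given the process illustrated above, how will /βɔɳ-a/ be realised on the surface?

The data show progressive nasality assimilation (vowel nasalisation): /ʊ/ → [ʊ̃] after /ɲ/; /ɛ/ → [ɛ̃] after /ɴ/; /ɪ/ → [ɪ̃] after /m/ — a vowel is nasalised by an immediately preceding nasal consonant.
The vowel /a/ is adjacent to the preceding nasal /ɳ/, so it acquires [+nasal] and surfaces as [ã].

[βɔɳã]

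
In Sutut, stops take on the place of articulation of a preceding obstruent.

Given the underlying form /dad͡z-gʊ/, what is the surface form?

[dad͡zdʊ]

The rule targets /g/ (voiced velar stop), which sits after the trigger /d͡z/ (alveolar).
Changing only its place to alveolar gives [d] — the voiced alveolar stop.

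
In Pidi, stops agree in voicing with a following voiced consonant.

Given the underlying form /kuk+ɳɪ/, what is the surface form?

The rule targets /k/ (voiceless velar stop), which sits before the trigger /ɳ/ (voiced).
The voiced velar stop is [g], so /k/ → [g].

[kugɳɪ]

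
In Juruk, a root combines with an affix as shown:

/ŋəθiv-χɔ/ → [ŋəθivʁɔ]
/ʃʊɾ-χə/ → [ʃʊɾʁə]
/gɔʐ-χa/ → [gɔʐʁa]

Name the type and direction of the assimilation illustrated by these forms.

Comparing underlying and surface forms, /χ/ → [ʁ] is the alternation; the neighbouring /v/ is constant.
/χ/ is voiceless while /v/ is voiced; the output [ʁ] is voiced, matching the trigger — so the feature that spreads is voicing.
Place and manner are unchanged, so the assimilation is partial, not total.
The same holds elsewhere in the data: /χ/ → [ʁ] after /ɾ/ (voiceless → voiced, matching voiced); /χ/ → [ʁ] after /ʐ/ (voiceless → voiced, matching voiced) — only voicing changes, and always toward the preceding segment.
Since the segment that changes follows the conditioning segment, the assimilation is progressive.

progressive voicing assimilation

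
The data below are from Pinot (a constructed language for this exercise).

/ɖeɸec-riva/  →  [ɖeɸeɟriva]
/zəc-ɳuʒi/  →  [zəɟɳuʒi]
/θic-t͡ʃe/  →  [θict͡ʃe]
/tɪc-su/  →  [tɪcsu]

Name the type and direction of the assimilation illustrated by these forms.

regressive voicing assimilation

The segment that alternates is /c/, which surfaces as [ɟ] when adjacent to /r/.
The change voiceless → voiced matches the voicing of the following /r/, identifying this as voicing assimilation.
Place and manner are unchanged, so the assimilation is partial, not total.
The same holds elsewhere in the data: /c/ → [ɟ] before /ɳ/ (voiceless → voiced, matching voiced) — only voicing changes, and always toward the following segment.
Nothing changes in [θict͡ʃe], [tɪcsu]: there the adjacent consonants already agree in voicing (/c/ and /t͡ʃ/ are both voiceless; /c/ and /s/ are both voiceless), so these forms are consistent with the same rule.
The trigger is the following segment, so the direction is regressive (anticipatory).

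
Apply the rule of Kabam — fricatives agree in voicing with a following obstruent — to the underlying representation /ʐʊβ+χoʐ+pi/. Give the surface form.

[ʐʊɸχoʂpi]

The rule targets /β/ (voiced bilabial fricative), which sits before the trigger /χ/ (voiceless).
The voiceless bilabial fricative is [ɸ], so /β/ → [ɸ].
The same rule applies at the second boundary: /ʐ/ → [ʂ] next to /p/.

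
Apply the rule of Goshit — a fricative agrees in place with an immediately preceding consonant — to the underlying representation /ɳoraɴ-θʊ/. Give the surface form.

The rule targets /θ/ (voiceless dental fricative), which sits after the trigger /ɴ/ (uvular).
The voiceless uvular fricative is [χ], so /θ/ → [χ].

[ɳoraɴχʊ]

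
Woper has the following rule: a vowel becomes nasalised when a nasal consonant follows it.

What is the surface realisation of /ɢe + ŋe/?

The vowel /e/ is adjacent to the following nasal /ŋ/, so it acquires [+nasal] and surfaces as [ẽ].

[ɢẽŋe]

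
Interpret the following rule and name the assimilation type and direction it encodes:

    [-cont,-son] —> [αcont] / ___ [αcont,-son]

regressive manner assimilation

The rule copies [cont] (continuancy) from the environment onto the target stops; since [±cont] encodes the stop/fricative manner contrast, the assimilating dimension is manner.
The conditioning segment sits to the right of the focus bar, meaning the trigger follows the segment that changes — regressive assimilation.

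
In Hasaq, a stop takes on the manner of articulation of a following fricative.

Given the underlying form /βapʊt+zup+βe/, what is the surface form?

[βapʊszuɸβe]

/t/ is a voiceless alveolar stop. The following trigger /z/ is a fricative, so /t/ must become a fricative as well.
A voiceless alveolar fricative is [s], so the surface segment is [s].
The same rule applies at the second boundary: /p/ → [ɸ] next to /β/.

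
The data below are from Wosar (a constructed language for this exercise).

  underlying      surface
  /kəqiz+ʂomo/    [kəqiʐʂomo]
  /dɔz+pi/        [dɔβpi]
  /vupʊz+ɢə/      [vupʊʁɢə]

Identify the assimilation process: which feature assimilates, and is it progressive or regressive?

regressive place assimilation

Comparing underlying and surface forms, /z/ → [ʐ] is the alternation; the neighbouring /ʂ/ is constant.
The change alveolar → retroflex matches the place of the following /ʂ/, identifying this as place assimilation.
Manner and voice are unchanged, so the assimilation is partial, not total.
The same holds elsewhere in the data: /z/ → [β] before /p/ (alveolar → bilabial, matching bilabial); /z/ → [ʁ] before /ɢ/ (alveolar → uvular, matching uvular) — only place changes, and always toward the following segment.
The trigger is the following segment, so the direction is regressive (anticipatory).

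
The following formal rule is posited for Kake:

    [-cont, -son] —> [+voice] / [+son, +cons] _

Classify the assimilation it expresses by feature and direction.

progressive voicing assimilation

The structural change is [+voice], and the conditioning segment [+son, +cons] (a sonorant consonant) is itself voiced, so the target comes to share the voicing of its neighbour — voicing assimilation.
The conditioning segment sits to the left of the focus bar, meaning the trigger precedes the segment that changes — progressive assimilation.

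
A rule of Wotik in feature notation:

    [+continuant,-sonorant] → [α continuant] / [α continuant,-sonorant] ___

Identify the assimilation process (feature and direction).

progressive manner assimilation

The shared variable α links the value of [continuant] on the target to that of the neighbouring obstruent. [continuant] distinguishes stops from fricatives — a manner-of-articulation feature — so this is manner assimilation.
Since the environment is written before the underscore, the trigger precedes the target; the direction is progressive.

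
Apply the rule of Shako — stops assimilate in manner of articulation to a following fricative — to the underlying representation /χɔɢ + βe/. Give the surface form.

[χɔʁβe]

The rule targets /ɢ/ (voiced uvular stop), which sits before the trigger /β/ (fricative).
The voiced uvular fricative is [ʁ], so /ɢ/ → [ʁ].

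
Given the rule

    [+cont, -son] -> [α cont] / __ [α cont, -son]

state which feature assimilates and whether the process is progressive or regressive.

regressive manner assimilation

The shared variable α links the value of [cont] on the target to that of the neighbouring obstruent. [cont] distinguishes stops from fricatives — a manner-of-articulation feature — so this is manner assimilation.
Since the environment is written after the underscore, the trigger follows the target; the direction is regressive.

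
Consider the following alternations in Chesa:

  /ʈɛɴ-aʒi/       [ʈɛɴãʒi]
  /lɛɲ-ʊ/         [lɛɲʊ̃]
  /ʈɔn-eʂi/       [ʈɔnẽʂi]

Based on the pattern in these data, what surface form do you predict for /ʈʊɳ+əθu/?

The data show progressive nasality assimilation (vowel nasalisation): /a/ → [ã] after /ɴ/; /ʊ/ → [ʊ̃] after /ɲ/; /e/ → [ẽ] after /n/ — a vowel is nasalised by an immediately preceding nasal consonant.
/ə/ sits next to the nasal /ɳ/ and is therefore nasalised to [ə̃].

[ʈʊɳə̃θu]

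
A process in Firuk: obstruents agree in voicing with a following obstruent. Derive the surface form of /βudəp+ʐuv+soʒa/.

[βudəbʐufsoʒa]

The rule targets /p/ (voiceless bilabial stop), which sits before the trigger /ʐ/ (voiced).
A voiced bilabial stop is [b], so the surface segment is [b].
The same rule applies at the second boundary: /v/ → [f] next to /s/.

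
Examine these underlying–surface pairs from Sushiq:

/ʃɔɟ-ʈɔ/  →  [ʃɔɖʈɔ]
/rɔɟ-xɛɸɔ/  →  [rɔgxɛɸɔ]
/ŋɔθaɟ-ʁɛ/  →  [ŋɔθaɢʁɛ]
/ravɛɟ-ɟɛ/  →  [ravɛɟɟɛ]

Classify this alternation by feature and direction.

regressive place assimilation

Comparing underlying and surface forms, /ɟ/ → [ɖ] is the alternation; the neighbouring /ʈ/ is constant.
/ɟ/ is palatal while /ʈ/ is retroflex; the output [ɖ] is retroflex, matching the trigger — so the feature that spreads is place.
Manner and voice are unchanged, so the assimilation is partial, not total.
The same holds elsewhere in the data: /ɟ/ → [g] before /x/ (palatal → velar, matching velar); /ɟ/ → [ɢ] before /ʁ/ (palatal → uvular, matching uvular) — only place changes, and always toward the following segment.
Nothing changes in [ravɛɟɟɛ]: there the adjacent consonants already agree in place (/ɟ/ and /ɟ/ are both palatal), so this form is consistent with the same rule.
Since the segment that changes precedes the conditioning segment, the assimilation is regressive.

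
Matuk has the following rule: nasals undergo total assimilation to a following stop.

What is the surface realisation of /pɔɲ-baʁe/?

/ɲ/ is the segment targeted by the rule; it sits immediately before /b/, so it assimilates completely and surfaces as [b].

[pɔbbaʁe]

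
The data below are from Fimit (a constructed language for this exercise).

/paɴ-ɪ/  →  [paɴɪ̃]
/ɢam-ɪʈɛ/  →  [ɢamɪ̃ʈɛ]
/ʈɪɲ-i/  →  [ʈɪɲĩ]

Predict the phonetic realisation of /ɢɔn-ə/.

[ɢɔnə̃]

The data show progressive nasality assimilation (vowel nasalisation): /ɪ/ → [ɪ̃] after /ɴ/; /ɪ/ → [ɪ̃] after /m/; /i/ → [ĩ] after /ɲ/ — a vowel is nasalised by an immediately preceding nasal consonant.
The vowel /ə/ is adjacent to the preceding nasal /n/, so it acquires [+nasal] and surfaces as [ə̃].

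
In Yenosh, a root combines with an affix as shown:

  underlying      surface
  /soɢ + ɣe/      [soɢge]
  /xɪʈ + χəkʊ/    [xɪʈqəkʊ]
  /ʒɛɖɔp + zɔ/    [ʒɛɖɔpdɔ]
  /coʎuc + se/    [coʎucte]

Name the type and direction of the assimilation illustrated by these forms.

progressive manner assimilation

Comparing underlying and surface forms, /ɣ/ → [g] is the alternation; the neighbouring /ɢ/ is constant.
The change fricative → stop matches the manner of the preceding /ɢ/, identifying this as manner assimilation.
Place and voice are unchanged, so the assimilation is partial, not total.
The other alternating forms pattern the same way: /χ/ → [q] after /ʈ/ (fricative → stop, matching a stop); /z/ → [d] after /p/ (fricative → stop, matching a stop); /s/ → [t] after /c/ (fricative → stop, matching a stop) — only manner changes, and always toward the preceding segment.
The trigger is the preceding segment, so the direction is progressive (perseverative).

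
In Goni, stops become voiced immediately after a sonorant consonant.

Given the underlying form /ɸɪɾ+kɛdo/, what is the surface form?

[ɸɪɾgɛdo]

The rule targets /k/ (voiceless velar stop), which sits after the trigger /ɾ/ (voiced).
A voiced velar stop is [g], so the surface segment is [g].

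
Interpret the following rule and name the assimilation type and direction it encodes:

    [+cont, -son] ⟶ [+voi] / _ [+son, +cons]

regressive voicing assimilation

The structural change is [+voi], and the conditioning segment [+son, +cons] (a sonorant consonant) is itself voiced, so the target comes to share the voicing of its neighbour — voicing assimilation.
The conditioning segment sits to the right of the focus bar, meaning the trigger follows the segment that changes — regressive assimilation.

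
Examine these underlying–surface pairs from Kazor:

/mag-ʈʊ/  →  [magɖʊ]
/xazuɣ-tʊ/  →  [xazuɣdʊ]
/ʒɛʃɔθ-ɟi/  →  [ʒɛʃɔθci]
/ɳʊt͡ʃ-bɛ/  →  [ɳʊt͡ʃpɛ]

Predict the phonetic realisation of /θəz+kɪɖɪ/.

[θəzgɪɖɪ]

The data show progressive voicing assimilation: /ʈ/ → [ɖ] after /g/; /t/ → [d] after /ɣ/; /ɟ/ → [c] after /θ/; /b/ → [p] after /t͡ʃ/. In each pair only voicing changes, matching the preceding consonant, while place and manner stay constant.
/k/ is a voiceless velar stop. The preceding trigger /z/ is voiced, so /k/ must become voiced as well.
Changing only its voicing to voiced gives [g] — the voiced velar stop.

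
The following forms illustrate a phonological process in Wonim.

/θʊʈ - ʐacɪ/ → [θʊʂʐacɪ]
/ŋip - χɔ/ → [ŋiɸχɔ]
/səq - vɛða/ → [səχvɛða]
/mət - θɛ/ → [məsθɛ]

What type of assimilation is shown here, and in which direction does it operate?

Underlying /ʈ/ is realised as [ʂ] next to /ʐ/; /ʐ/ itself does not change.
/ʈ/ is a stop while /ʐ/ is a fricative; the output [ʂ] is a fricative, matching the trigger — so the feature that spreads is manner.
Place and voice are unchanged, so the assimilation is partial, not total.
The other alternating forms pattern the same way: /p/ → [ɸ] before /χ/ (stop → fricative, matching a fricative); /q/ → [χ] before /v/ (stop → fricative, matching a fricative); /t/ → [s] before /θ/ (stop → fricative, matching a fricative) — only manner changes, and always toward the following segment.
The trigger is the following segment, so the direction is regressive (anticipatory).

regressive manner assimilation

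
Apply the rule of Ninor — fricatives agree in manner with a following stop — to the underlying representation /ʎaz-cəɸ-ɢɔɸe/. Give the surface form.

[ʎadcəpɢɔɸe]

The rule targets /z/ (voiced alveolar fricative), which sits before the trigger /c/ (stop).
The voiced alveolar stop is [d], so /z/ → [d].
The same rule applies at the second boundary: /ɸ/ → [p] next to /ɢ/.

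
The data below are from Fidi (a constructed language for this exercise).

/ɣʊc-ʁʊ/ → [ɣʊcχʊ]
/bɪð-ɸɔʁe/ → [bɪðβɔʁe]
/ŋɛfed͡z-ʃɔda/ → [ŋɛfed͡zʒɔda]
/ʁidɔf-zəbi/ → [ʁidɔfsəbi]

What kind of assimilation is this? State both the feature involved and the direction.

The segment that alternates is /ʁ/, which surfaces as [χ] when adjacent to /c/.
/ʁ/ is voiced while /c/ is voiceless; the output [χ] is voiceless, matching the trigger — so the feature that spreads is voicing.
Place and manner are unchanged, so the assimilation is partial, not total.
The other alternating forms pattern the same way: /ɸ/ → [β] after /ð/ (voiceless → voiced, matching voiced); /ʃ/ → [ʒ] after /d͡z/ (voiceless → voiced, matching voiced); /z/ → [s] after /f/ (voiced → voiceless, matching voiceless) — only voicing changes, and always toward the preceding segment.
Since the segment that changes follows the conditioning segment, the assimilation is progressive.

progressive voicing assimilation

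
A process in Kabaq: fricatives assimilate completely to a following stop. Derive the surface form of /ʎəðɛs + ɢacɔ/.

/s/ is the segment targeted by the rule; it sits immediately before /ɢ/, so it assimilates completely and surfaces as [ɢ].

[ʎəðɛɢɢacɔ]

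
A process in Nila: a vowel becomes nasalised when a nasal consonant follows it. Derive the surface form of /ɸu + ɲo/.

[ɸũɲo]

/u/ sits next to the nasal /ɲ/ and is therefore nasalised to [ũ].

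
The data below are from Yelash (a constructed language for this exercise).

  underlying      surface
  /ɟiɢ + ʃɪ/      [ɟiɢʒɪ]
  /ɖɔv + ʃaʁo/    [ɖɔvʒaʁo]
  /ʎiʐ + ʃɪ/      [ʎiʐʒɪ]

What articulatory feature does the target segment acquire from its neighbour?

Underlying /ʃ/ is realised as [ʒ] next to /ɢ/; /ɢ/ itself does not change.
The change voiceless → voiced matches the voicing of the preceding /ɢ/, identifying this as voicing assimilation.
The other alternating forms pattern the same way: /ʃ/ → [ʒ] after /v/ (voiceless → voiced, matching voiced); /ʃ/ → [ʒ] after /ʐ/ (voiceless → voiced, matching voiced) — only voicing changes, and always toward the preceding segment.

voicing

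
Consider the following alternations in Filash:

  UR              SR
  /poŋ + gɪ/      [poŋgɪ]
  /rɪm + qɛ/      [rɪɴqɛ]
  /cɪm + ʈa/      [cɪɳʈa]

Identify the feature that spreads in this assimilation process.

place

Comparing underlying and surface forms, /m/ → [ɴ] is the alternation; the neighbouring /q/ is constant.
/m/ is bilabial while /q/ is uvular; the output [ɴ] is uvular, matching the trigger — so the feature that spreads is place.
The other alternating form patterns the same way: /m/ → [ɳ] before /ʈ/ (bilabial → retroflex, matching retroflex) — only place changes, and always toward the following segment.
Nothing changes in [poŋgɪ]: there the adjacent consonants already agree in place (/ŋ/ and /g/ are both velar), so this form is consistent with the same rule.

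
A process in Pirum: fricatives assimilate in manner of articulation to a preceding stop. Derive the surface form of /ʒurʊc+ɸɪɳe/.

[ʒurʊcpɪɳe]

/ɸ/ is a voiceless bilabial fricative. The preceding trigger /c/ is a stop, so /ɸ/ must become a stop as well.
The voiceless bilabial stop is [p], so /ɸ/ → [p].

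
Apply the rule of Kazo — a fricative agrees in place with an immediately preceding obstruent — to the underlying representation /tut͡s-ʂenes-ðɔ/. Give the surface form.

The rule targets /ʂ/ (voiceless retroflex fricative), which sits after the trigger /t͡s/ (alveolar).
The voiceless alveolar fricative is [s], so /ʂ/ → [s].
At the second juncture, /ð/ likewise becomes [z] adjacent to /s/.

[tut͡sseneszɔ]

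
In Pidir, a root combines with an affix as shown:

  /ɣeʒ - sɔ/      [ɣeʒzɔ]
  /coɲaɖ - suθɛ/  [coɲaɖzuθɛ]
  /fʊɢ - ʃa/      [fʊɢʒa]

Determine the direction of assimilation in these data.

The segment that alternates is /s/, which surfaces as [z] when adjacent to /ʒ/.
The change voiceless → voiced matches the voicing of the preceding /ʒ/, identifying this as voicing assimilation.
The other alternating forms pattern the same way: /s/ → [z] after /ɖ/ (voiceless → voiced, matching voiced); /ʃ/ → [ʒ] after /ɢ/ (voiceless → voiced, matching voiced) — only voicing changes, and always toward the preceding segment.
Since the segment that changes follows the conditioning segment, the assimilation is progressive.

progressive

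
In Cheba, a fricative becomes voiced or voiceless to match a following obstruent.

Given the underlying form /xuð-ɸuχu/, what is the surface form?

/ð/ is a voiced dental fricative. The following trigger /ɸ/ is voiceless, so /ð/ must become voiceless as well.
The voiceless dental fricative is [θ], so /ð/ → [θ].

[xuθɸuχu]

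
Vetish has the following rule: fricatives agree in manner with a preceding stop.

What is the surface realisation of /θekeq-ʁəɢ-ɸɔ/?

[θekeqɢəɢpɔ]

The rule targets /ʁ/ (voiced uvular fricative), which sits after the trigger /q/ (stop).
A voiced uvular stop is [ɢ], so the surface segment is [ɢ].
At the second juncture, /ɸ/ likewise becomes [p] adjacent to /ɢ/.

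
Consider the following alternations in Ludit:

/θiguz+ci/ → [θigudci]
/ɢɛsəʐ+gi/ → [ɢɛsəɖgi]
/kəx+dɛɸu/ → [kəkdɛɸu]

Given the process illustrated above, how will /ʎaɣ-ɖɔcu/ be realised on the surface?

[ʎagɖɔcu]

The data show regressive manner assimilation: /z/ → [d] before /c/; /ʐ/ → [ɖ] before /g/; /x/ → [k] before /d/. In each pair only manner changes, matching the following consonant, while place and voice stay constant.
The rule targets /ɣ/ (voiced velar fricative), which sits before the trigger /ɖ/ (stop).
The voiced velar stop is [g], so /ɣ/ → [g].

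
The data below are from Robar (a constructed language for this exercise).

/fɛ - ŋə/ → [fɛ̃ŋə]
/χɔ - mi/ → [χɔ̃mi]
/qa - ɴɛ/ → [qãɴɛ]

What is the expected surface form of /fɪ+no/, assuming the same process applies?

[fɪ̃no]

The data show regressive nasality assimilation (vowel nasalisation): /ɛ/ → [ɛ̃] before /ŋ/; /ɔ/ → [ɔ̃] before /m/; /a/ → [ã] before /ɴ/ — a vowel is nasalised by an immediately following nasal consonant.
The vowel /ɪ/ is adjacent to the following nasal /n/, so it acquires [+nasal] and surfaces as [ɪ̃].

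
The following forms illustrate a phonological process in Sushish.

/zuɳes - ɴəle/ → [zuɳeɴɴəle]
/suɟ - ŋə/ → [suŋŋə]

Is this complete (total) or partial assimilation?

Comparing underlying and surface forms, /s/ → [ɴ] is the alternation; the neighbouring /ɴ/ is constant.
The output [ɴ] is identical to the trigger /ɴ/ — every feature (place, manner, voicing) has been copied — so this is total assimilation.
The remaining alternation confirms this: /ɟ/ → [ŋ] before /ŋ/ — in each case the output is a copy of the following consonant.

total assimilation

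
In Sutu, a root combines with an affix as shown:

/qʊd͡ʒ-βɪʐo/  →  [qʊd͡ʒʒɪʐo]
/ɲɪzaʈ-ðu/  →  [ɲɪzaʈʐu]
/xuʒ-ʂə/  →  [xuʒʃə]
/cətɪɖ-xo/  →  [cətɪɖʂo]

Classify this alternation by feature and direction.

Comparing underlying and surface forms, /β/ → [ʒ] is the alternation; the neighbouring /d͡ʒ/ is constant.
/β/ is bilabial while /d͡ʒ/ is postalveolar; the output [ʒ] is postalveolar, matching the trigger — so the feature that spreads is place.
Manner and voice are unchanged, so the assimilation is partial, not total.
The same holds elsewhere in the data: /ð/ → [ʐ] after /ʈ/ (dental → retroflex, matching retroflex); /ʂ/ → [ʃ] after /ʒ/ (retroflex → postalveolar, matching postalveolar); /x/ → [ʂ] after /ɖ/ (velar → retroflex, matching retroflex) — only place changes, and always toward the preceding segment.
Since the segment that changes follows the conditioning segment, the assimilation is progressive.

progressive place assimilation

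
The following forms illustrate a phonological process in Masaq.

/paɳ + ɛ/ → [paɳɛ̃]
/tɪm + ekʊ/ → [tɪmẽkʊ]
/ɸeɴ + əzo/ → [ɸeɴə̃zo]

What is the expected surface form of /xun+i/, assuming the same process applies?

[xunĩ]

The data show progressive nasality assimilation (vowel nasalisation): /ɛ/ → [ɛ̃] after /ɳ/; /e/ → [ẽ] after /m/; /ə/ → [ə̃] after /ɴ/ — a vowel is nasalised by an immediately preceding nasal consonant.
The vowel /i/ is adjacent to the preceding nasal /n/, so it acquires [+nasal] and surfaces as [ĩ].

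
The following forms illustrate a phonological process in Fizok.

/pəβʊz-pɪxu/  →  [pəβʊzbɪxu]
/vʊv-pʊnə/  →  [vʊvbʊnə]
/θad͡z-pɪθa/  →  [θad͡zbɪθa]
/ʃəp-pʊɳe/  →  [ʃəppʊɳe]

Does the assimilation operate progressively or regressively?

progressive

Underlying /p/ is realised as [b] next to /z/; /z/ itself does not change.
The change voiceless → voiced matches the voicing of the preceding /z/, identifying this as voicing assimilation.
The other alternating forms pattern the same way: /p/ → [b] after /v/ (voiceless → voiced, matching voiced); /p/ → [b] after /d͡z/ (voiceless → voiced, matching voiced) — only voicing changes, and always toward the preceding segment.
No alternation appears in [ʃəppʊɳe]: there the adjacent consonants already agree in voicing (/p/ and /p/ are both voiceless), so this form is consistent with the same rule.
Since the segment that changes follows the conditioning segment, the assimilation is progressive.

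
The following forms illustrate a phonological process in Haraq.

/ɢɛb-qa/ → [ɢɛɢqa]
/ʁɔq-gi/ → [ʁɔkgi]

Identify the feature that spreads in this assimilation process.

place

Underlying /b/ is realised as [ɢ] next to /q/; /q/ itself does not change.
The change bilabial → uvular matches the place of the following /q/, identifying this as place assimilation.
Checking the remaining alternation: /q/ → [k] before /g/ (uvular → velar, matching velar) — only place changes, and always toward the following segment.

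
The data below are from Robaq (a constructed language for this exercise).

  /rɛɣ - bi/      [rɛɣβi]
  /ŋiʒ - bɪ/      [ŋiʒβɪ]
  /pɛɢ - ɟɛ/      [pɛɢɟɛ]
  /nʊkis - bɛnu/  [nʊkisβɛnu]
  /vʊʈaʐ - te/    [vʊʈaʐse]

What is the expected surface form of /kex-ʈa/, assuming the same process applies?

The data show progressive manner assimilation: /b/ → [β] after /ɣ/; /b/ → [β] after /ʒ/; /b/ → [β] after /s/; /t/ → [s] after /ʐ/. In each pair only manner changes, matching the preceding consonant, while place and voice stay constant.
Nothing changes in [pɛɢɟɛ]: there the adjacent consonants already agree in manner (/ɟ/ and /ɢ/ are both stops), so this form is consistent with the same rule.
/ʈ/ is a voiceless retroflex stop. The preceding trigger /x/ is a fricative, so /ʈ/ must become a fricative as well.
A voiceless retroflex fricative is [ʂ], so the surface segment is [ʂ].

[kexʂa]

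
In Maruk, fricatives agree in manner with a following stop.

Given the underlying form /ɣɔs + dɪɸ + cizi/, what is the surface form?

[ɣɔtdɪpcizi]

/s/ is a voiceless alveolar fricative. The following trigger /d/ is a stop, so /s/ must become a stop as well.
The voiceless alveolar stop is [t], so /s/ → [t].
At the second juncture, /ɸ/ likewise becomes [p] adjacent to /c/.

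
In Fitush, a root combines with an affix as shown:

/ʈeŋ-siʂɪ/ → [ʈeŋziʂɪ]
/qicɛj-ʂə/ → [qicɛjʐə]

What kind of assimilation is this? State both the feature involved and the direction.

progressive voicing assimilation

Underlying /s/ is realised as [z] next to /ŋ/; /ŋ/ itself does not change.
The change voiceless → voiced matches the voicing of the preceding /ŋ/, identifying this as voicing assimilation.
Place and manner are unchanged, so the assimilation is partial, not total.
The other alternating form patterns the same way: /ʂ/ → [ʐ] after /j/ (voiceless → voiced, matching voiced) — only voicing changes, and always toward the preceding segment.
The trigger is the preceding segment, so the direction is progressive (perseverative).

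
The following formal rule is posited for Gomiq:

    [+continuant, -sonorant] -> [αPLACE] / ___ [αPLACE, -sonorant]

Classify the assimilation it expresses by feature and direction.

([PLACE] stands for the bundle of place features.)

The rule copies the place features (abbreviated [PLACE]) from the environment onto the target, so the assimilating feature is place.
The conditioning segment sits to the right of the focus bar, meaning the trigger follows the segment that changes — regressive assimilation.

regressive place assimilation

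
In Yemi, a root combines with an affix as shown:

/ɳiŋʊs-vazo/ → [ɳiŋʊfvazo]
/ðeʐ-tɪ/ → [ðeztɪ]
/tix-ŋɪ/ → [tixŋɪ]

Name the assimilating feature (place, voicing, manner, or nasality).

place

The segment that alternates is /s/, which surfaces as [f] when adjacent to /v/.
The change alveolar → labiodental matches the place of the following /v/, identifying this as place assimilation.
Checking the remaining alternation: /ʐ/ → [z] before /t/ (retroflex → alveolar, matching alveolar) — only place changes, and always toward the following segment.
Nothing changes in [tixŋɪ]: there the adjacent consonants already agree in place (/x/ and /ŋ/ are both velar), so this form is consistent with the same rule.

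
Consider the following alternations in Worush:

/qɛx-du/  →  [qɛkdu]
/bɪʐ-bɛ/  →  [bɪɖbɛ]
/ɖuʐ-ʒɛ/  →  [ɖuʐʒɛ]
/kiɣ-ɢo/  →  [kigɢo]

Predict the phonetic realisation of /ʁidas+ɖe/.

The data show regressive manner assimilation: /x/ → [k] before /d/; /ʐ/ → [ɖ] before /b/; /ɣ/ → [g] before /ɢ/. In each pair only manner changes, matching the following consonant, while place and voice stay constant.
Nothing changes in [ɖuʐʒɛ]: there the adjacent consonants already agree in manner (/ʐ/ and /ʒ/ are both fricatives), so this form is consistent with the same rule.
/s/ is a voiceless alveolar fricative. The following trigger /ɖ/ is a stop, so /s/ must become a stop as well.
Changing only its manner to stop gives [t] — the voiceless alveolar stop.

[ʁidatɖe]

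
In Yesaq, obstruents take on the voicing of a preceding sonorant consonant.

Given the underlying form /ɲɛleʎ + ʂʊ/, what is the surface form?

/ʂ/ is a voiceless retroflex fricative. The preceding trigger /ʎ/ is voiced, so /ʂ/ must become voiced as well.
Changing only its voicing to voiced gives [ʐ] — the voiced retroflex fricative.

[ɲɛleʎʐʊ]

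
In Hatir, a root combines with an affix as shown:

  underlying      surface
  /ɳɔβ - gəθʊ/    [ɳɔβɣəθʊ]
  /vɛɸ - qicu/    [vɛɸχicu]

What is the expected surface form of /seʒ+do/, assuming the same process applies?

The data show progressive manner assimilation: /g/ → [ɣ] after /β/; /q/ → [χ] after /ɸ/. In each pair only manner changes, matching the preceding consonant, while place and voice stay constant.
/d/ is a voiced alveolar stop. The preceding trigger /ʒ/ is a fricative, so /d/ must become a fricative as well.
Changing only its manner to fricative gives [z] — the voiced alveolar fricative.

[seʒzo]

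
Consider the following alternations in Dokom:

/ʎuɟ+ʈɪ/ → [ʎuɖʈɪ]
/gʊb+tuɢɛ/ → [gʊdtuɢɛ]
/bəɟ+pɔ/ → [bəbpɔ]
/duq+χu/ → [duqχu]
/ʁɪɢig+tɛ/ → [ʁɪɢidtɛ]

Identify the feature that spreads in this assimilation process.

place

The segment that alternates is /ɟ/, which surfaces as [ɖ] when adjacent to /ʈ/.
The change palatal → retroflex matches the place of the following /ʈ/, identifying this as place assimilation.
The other alternating forms pattern the same way: /b/ → [d] before /t/ (bilabial → alveolar, matching alveolar); /ɟ/ → [b] before /p/ (palatal → bilabial, matching bilabial); /g/ → [d] before /t/ (velar → alveolar, matching alveolar) — only place changes, and always toward the following segment.
Nothing changes in [duqχu]: there the adjacent consonants already agree in place (/q/ and /χ/ are both uvular), so this form is consistent with the same rule.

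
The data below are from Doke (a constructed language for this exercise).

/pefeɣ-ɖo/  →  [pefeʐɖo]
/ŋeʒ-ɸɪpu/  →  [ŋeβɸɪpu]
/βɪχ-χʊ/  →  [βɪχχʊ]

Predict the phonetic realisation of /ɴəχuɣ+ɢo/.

[ɴəχuʁɢo]

The data show regressive place assimilation: /ɣ/ → [ʐ] before /ɖ/; /ʒ/ → [β] before /ɸ/. In each pair only place changes, matching the following consonant, while manner and voice stay constant.
No alternation appears in [βɪχχʊ]: there the adjacent consonants already agree in place (/χ/ and /χ/ are both uvular), so this form is consistent with the same rule.
The rule targets /ɣ/ (voiced velar fricative), which sits before the trigger /ɢ/ (uvular).
A voiced uvular fricative is [ʁ], so the surface segment is [ʁ].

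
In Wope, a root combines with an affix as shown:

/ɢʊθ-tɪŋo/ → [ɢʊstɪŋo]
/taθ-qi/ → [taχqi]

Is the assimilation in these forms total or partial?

partial assimilation

Underlying /θ/ is realised as [s] next to /t/; /t/ itself does not change.
/θ/ is dental while /t/ is alveolar; the output [s] is alveolar, matching the trigger — so the feature that spreads is place.
Manner and voice are unchanged, so the assimilation is partial, not total.
The other alternating form patterns the same way: /θ/ → [χ] before /q/ (dental → uvular, matching uvular) — only place changes, and always toward the following segment.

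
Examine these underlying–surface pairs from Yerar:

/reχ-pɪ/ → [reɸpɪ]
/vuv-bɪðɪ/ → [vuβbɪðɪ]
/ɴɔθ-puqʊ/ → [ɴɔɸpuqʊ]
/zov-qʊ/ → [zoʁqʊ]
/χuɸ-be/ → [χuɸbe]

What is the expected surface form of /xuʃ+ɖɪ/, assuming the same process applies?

[xuʂɖɪ]

The data show regressive place assimilation: /χ/ → [ɸ] before /p/; /v/ → [β] before /b/; /θ/ → [ɸ] before /p/; /v/ → [ʁ] before /q/. In each pair only place changes, matching the following consonant, while manner and voice stay constant.
No alternation appears in [χuɸbe]: there the adjacent consonants already agree in place (/ɸ/ and /b/ are both bilabial), so this form is consistent with the same rule.
The rule targets /ʃ/ (voiceless postalveolar fricative), which sits before the trigger /ɖ/ (retroflex).
A voiceless retroflex fricative is [ʂ], so the surface segment is [ʂ].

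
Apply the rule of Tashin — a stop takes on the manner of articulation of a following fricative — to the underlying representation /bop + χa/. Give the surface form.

[boɸχa]

The rule targets /p/ (voiceless bilabial stop), which sits before the trigger /χ/ (fricative).
A voiceless bilabial fricative is [ɸ], so the surface segment is [ɸ].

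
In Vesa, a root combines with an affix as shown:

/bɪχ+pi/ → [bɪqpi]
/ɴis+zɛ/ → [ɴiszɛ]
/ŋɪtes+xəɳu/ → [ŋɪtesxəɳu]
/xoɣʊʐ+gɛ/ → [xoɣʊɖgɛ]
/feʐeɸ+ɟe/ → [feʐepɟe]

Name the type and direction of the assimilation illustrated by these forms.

Underlying /χ/ is realised as [q] next to /p/; /p/ itself does not change.
/χ/ is a fricative while /p/ is a stop; the output [q] is a stop, matching the trigger — so the feature that spreads is manner.
Place and voice are unchanged, so the assimilation is partial, not total.
The same holds elsewhere in the data: /ʐ/ → [ɖ] before /g/ (fricative → stop, matching a stop); /ɸ/ → [p] before /ɟ/ (fricative → stop, matching a stop) — only manner changes, and always toward the following segment.
No alternation appears in [ɴiszɛ], [ŋɪtesxəɳu]: there the adjacent consonants already agree in manner (/s/ and /z/ are both fricatives; /s/ and /x/ are both fricatives), so these forms are consistent with the same rule.
Since the segment that changes precedes the conditioning segment, the assimilation is regressive.

regressive manner assimilation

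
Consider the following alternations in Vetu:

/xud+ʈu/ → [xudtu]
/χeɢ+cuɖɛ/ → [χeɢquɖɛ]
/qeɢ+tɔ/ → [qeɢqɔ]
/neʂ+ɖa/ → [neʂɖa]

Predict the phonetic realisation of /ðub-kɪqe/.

[ðubpɪqe]

The data show progressive place assimilation: /ʈ/ → [t] after /d/; /c/ → [q] after /ɢ/; /t/ → [q] after /ɢ/. In each pair only place changes, matching the preceding consonant, while manner and voice stay constant.
Nothing changes in [neʂɖa]: there the adjacent consonants already agree in place (/ɖ/ and /ʂ/ are both retroflex), so this form is consistent with the same rule.
The rule targets /k/ (voiceless velar stop), which sits after the trigger /b/ (bilabial).
The voiceless bilabial stop is [p], so /k/ → [p].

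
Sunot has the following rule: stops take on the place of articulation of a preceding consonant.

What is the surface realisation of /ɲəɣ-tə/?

The rule targets /t/ (voiceless alveolar stop), which sits after the trigger /ɣ/ (velar).
A voiceless velar stop is [k], so the surface segment is [k].

[ɲəɣkə]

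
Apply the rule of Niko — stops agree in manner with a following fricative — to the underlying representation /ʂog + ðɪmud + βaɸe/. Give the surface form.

The rule targets /g/ (voiced velar stop), which sits before the trigger /ð/ (fricative).
Changing only its manner to fricative gives [ɣ] — the voiced velar fricative.
The same rule applies at the second boundary: /d/ → [z] next to /β/.

[ʂoɣðɪmuzβaɸe]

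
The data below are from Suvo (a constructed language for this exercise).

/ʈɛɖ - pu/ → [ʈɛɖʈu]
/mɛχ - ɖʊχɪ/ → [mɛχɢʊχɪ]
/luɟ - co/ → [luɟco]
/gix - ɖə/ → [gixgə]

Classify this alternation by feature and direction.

progressive place assimilation

Comparing underlying and surface forms, /p/ → [ʈ] is the alternation; the neighbouring /ɖ/ is constant.
/p/ is bilabial while /ɖ/ is retroflex; the output [ʈ] is retroflex, matching the trigger — so the feature that spreads is place.
Manner and voice are unchanged, so the assimilation is partial, not total.
The other alternating forms pattern the same way: /ɖ/ → [ɢ] after /χ/ (retroflex → uvular, matching uvular); /ɖ/ → [g] after /x/ (retroflex → velar, matching velar) — only place changes, and always toward the preceding segment.
No alternation appears in [luɟco]: there the adjacent consonants already agree in place (/c/ and /ɟ/ are both palatal), so this form is consistent with the same rule.
The trigger is the preceding segment, so the direction is progressive (perseverative).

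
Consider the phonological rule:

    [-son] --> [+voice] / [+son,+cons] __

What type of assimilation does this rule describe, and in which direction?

The structural change is [+voice], and the conditioning segment [+son,+cons] (a sonorant consonant) is itself voiced, so the target comes to share the voicing of its neighbour — voicing assimilation.
Since the environment is written before the underscore, the trigger precedes the target; the direction is progressive.

progressive voicing assimilation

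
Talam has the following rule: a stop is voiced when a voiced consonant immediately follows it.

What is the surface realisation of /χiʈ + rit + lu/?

/ʈ/ is a voiceless retroflex stop. The following trigger /r/ is voiced, so /ʈ/ must become voiced as well.
A voiced retroflex stop is [ɖ], so the surface segment is [ɖ].
At the second juncture, /t/ likewise becomes [d] adjacent to /l/.

[χiɖridlu]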